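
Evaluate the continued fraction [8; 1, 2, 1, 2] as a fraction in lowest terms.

Using pₖ = aₖpₖ₋₁ + pₖ₋₂ and qₖ = aₖqₖ₋₁ + qₖ₋₂:
  k=0: a=8, p=8, q=1
  k=1: a=1, p=9, q=1
  k=2: a=2, p=26, q=3
  k=3: a=1, p=35, q=4
  k=4: a=2, p=96, q=11

96/11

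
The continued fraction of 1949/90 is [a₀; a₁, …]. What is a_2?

1

1949 = 21·90 + 59   →  a_0 = 21
90 = 1·59 + 31   →  a_1 = 1
59 = 1·31 + 28   →  a_2 = 1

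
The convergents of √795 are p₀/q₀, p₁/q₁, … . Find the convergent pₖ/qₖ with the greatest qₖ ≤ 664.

√795 = [28; 5, 9, 5, 56, …] (period length 4).
Convergents:
  p_0/q_0 = 28/1
  p_1/q_1 = 141/5
  p_2/q_2 = 1297/46
  p_3/q_3 = 6626/235
  p_4/q_4 = 372353/13206
q_3 = 235 ≤ 664 < 13206 = q_4, so the answer is 6626/235.

6626/235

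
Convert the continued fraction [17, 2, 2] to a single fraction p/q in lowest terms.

87/5

Fold from the inside: start with 2/1.
  2 + 1/2 = 5/2
  17 + 2/5 = 87/5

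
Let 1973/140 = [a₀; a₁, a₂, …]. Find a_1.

1973 = 14·140 + 13   →  a_0 = 14
140 = 10·13 + 10   →  a_1 = 10

10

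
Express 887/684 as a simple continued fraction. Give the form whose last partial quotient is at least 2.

887 = 1·684 + 203
684 = 3·203 + 75
203 = 2·75 + 53
75 = 1·53 + 22
53 = 2·22 + 9
22 = 2·9 + 4
9 = 2·4 + 1
4 = 4·1 + 0  (stop)
So 887/684 = [1; 3, 2, 1, 2, 2, 2, 4].

[1; 3, 2, 1, 2, 2, 2, 4]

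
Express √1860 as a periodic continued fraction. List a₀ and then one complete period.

[43; 7, 1, 4, 1, 7, 86]

a₀ = ⌊√1860⌋ = 43.
With m₀=0, d₀=1 and mₖ₊₁ = dₖaₖ − mₖ, dₖ₊₁ = (n − mₖ₊₁²)/dₖ, aₖ₊₁ = ⌊(a₀+mₖ₊₁)/dₖ₊₁⌋:
  k=1: m=43, d=11, a=7
  k=2: m=34, d=64, a=1
  k=3: m=30, d=15, a=4
  k=4: m=30, d=64, a=1
  k=5: m=34, d=11, a=7
  k=6: m=43, d=1, a=86
d=1 and a=2a₀=86 at k=6, so the next step gives (m, d) = (43, 11) again — its k=1 value — and the period has length 6.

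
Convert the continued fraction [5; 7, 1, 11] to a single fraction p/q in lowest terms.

Fold from the inside: start with 11/1.
  1 + 1/11 = 12/11
  7 + 11/12 = 95/12
  5 + 12/95 = 487/95

487/95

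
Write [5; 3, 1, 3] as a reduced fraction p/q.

79/15

Using pₖ = aₖpₖ₋₁ + pₖ₋₂ and qₖ = aₖqₖ₋₁ + qₖ₋₂:
  k=0: a=5, p=5, q=1
  k=1: a=3, p=16, q=3
  k=2: a=1, p=21, q=4
  k=3: a=3, p=79, q=15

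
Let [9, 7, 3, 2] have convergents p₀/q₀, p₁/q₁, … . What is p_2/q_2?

201/22

Using pₖ = aₖpₖ₋₁ + pₖ₋₂, qₖ = aₖqₖ₋₁ + qₖ₋₂ (with p₋₁=1, p₋₂=0, q₋₁=0, q₋₂=1):
  k=0: a=9, p=9, q=1
  k=1: a=7, p=64, q=7
  k=2: a=3, p=201, q=22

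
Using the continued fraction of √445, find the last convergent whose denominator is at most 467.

√445 = [21; 10, 1, 1, 10, 42, …] (period length 5).
Convergents:
  p_0/q_0 = 21/1
  p_1/q_1 = 211/10
  p_2/q_2 = 232/11
  p_3/q_3 = 443/21
  p_4/q_4 = 4662/221
  p_5/q_5 = 196247/9303
q_4 = 221 ≤ 467 < 9303 = q_5, so the answer is 4662/221.

4662/221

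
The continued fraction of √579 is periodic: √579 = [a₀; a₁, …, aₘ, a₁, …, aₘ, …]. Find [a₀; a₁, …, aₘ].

a₀ = ⌊√579⌋ = 24.
With m₀=0, d₀=1 and mₖ₊₁ = dₖaₖ − mₖ, dₖ₊₁ = (n − mₖ₊₁²)/dₖ, aₖ₊₁ = ⌊(a₀+mₖ₊₁)/dₖ₊₁⌋:
  k=1: m=24, d=3, a=16
  k=2: m=24, d=1, a=48
d=1 and a=2a₀=48 at k=2, so the next step gives (m, d) = (24, 3) again — its k=1 value — and the period has length 2.

[24; 16, 48]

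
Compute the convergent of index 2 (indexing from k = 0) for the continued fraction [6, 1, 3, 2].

27/4

Using pₖ = aₖpₖ₋₁ + pₖ₋₂, qₖ = aₖqₖ₋₁ + qₖ₋₂ (with p₋₁=1, p₋₂=0, q₋₁=0, q₋₂=1):
  k=0: a=6, p=6, q=1
  k=1: a=1, p=7, q=1
  k=2: a=3, p=27, q=4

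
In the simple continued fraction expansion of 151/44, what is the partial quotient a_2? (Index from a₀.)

3

151 = 3·44 + 19   →  a_0 = 3
44 = 2·19 + 6   →  a_1 = 2
19 = 3·6 + 1   →  a_2 = 3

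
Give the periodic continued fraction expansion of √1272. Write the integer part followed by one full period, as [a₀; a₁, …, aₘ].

a₀ = ⌊√1272⌋ = 35.

[35; 1, 1, 1, 70]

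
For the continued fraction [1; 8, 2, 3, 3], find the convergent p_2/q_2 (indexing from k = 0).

19/17

Using pₖ = aₖpₖ₋₁ + pₖ₋₂, qₖ = aₖqₖ₋₁ + qₖ₋₂ (with p₋₁=1, p₋₂=0, q₋₁=0, q₋₂=1):
  k=0: a=1, p=1, q=1
  k=1: a=8, p=9, q=8
  k=2: a=2, p=19, q=17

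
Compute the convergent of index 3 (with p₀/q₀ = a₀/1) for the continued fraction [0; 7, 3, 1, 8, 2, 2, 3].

Using pₖ = aₖpₖ₋₁ + pₖ₋₂, qₖ = aₖqₖ₋₁ + qₖ₋₂ (with p₋₁=1, p₋₂=0, q₋₁=0, q₋₂=1):
  k=0: a=0, p=0, q=1
  k=1: a=7, p=1, q=7
  k=2: a=3, p=3, q=22
  k=3: a=1, p=4, q=29

4/29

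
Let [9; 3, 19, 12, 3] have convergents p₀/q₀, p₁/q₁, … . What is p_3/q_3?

6520/699

Using pₖ = aₖpₖ₋₁ + pₖ₋₂, qₖ = aₖqₖ₋₁ + qₖ₋₂ (with p₋₁=1, p₋₂=0, q₋₁=0, q₋₂=1):
  k=0: a=9, p=9, q=1
  k=1: a=3, p=28, q=3
  k=2: a=19, p=541, q=58
  k=3: a=12, p=6520, q=699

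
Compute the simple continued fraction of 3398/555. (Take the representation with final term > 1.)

[6; 8, 6, 5, 2]

3398 = 6·555 + 68
555 = 8·68 + 11
68 = 6·11 + 2
11 = 5·2 + 1
2 = 2·1 + 0  (stop)
So 3398/555 = [6; 8, 6, 5, 2].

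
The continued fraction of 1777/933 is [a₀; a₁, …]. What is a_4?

14

1777 = 1·933 + 844   →  a_0 = 1
933 = 1·844 + 89   →  a_1 = 1
844 = 9·89 + 43   →  a_2 = 9
89 = 2·43 + 3   →  a_3 = 2
43 = 14·3 + 1   →  a_4 = 14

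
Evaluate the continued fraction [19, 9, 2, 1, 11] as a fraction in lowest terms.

Using pₖ = aₖpₖ₋₁ + pₖ₋₂ and qₖ = aₖqₖ₋₁ + qₖ₋₂:
  k=0: a=19, p=19, q=1
  k=1: a=9, p=172, q=9
  k=2: a=2, p=363, q=19
  k=3: a=1, p=535, q=28
  k=4: a=11, p=6248, q=327

6248/327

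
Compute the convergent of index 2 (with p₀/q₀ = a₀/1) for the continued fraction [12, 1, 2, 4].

38/3

Using pₖ = aₖpₖ₋₁ + pₖ₋₂, qₖ = aₖqₖ₋₁ + qₖ₋₂ (with p₋₁=1, p₋₂=0, q₋₁=0, q₋₂=1):
  k=0: a=12, p=12, q=1
  k=1: a=1, p=13, q=1
  k=2: a=2, p=38, q=3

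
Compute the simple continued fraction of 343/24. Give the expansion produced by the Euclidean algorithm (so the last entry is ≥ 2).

[14; 3, 2, 3]

343 = 14*24 + 7
24 = 3*7 + 3
7 = 2*3 + 1
3 = 3*1 + 0  (stop)
So 343/24 = [14; 3, 2, 3].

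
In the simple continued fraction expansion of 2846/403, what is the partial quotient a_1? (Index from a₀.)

16

2846 = 7·403 + 25   →  a_0 = 7
403 = 16·25 + 3   →  a_1 = 16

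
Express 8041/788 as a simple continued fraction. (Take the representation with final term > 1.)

[10; 4, 1, 8, 2, 8]

8041 = 10·788 + 161
788 = 4·161 + 144
161 = 1·144 + 17
144 = 8·17 + 8
17 = 2·8 + 1
8 = 8·1 + 0  (stop)
So 8041/788 = [10; 4, 1, 8, 2, 8].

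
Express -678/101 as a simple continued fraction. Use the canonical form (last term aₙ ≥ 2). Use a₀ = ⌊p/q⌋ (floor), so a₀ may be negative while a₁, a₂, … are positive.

-678 = -7×101 + 29
101 = 3×29 + 14
29 = 2×14 + 1
14 = 14×1 + 0  (stop)
So -678/101 = [-7; 3, 2, 14].

[-7; 3, 2, 14]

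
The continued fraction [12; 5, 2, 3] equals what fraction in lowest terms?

463/38

Using pₖ = aₖpₖ₋₁ + pₖ₋₂ and qₖ = aₖqₖ₋₁ + qₖ₋₂:
  k=0: a=12, p=12, q=1
  k=1: a=5, p=61, q=5
  k=2: a=2, p=134, q=11
  k=3: a=3, p=463, q=38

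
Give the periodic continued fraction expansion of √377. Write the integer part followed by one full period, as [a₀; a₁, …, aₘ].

[19; 2, 2, 2, 38]

a₀ = ⌊√377⌋ = 19.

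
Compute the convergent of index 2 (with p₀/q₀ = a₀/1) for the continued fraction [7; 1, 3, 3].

Using pₖ = aₖpₖ₋₁ + pₖ₋₂, qₖ = aₖqₖ₋₁ + qₖ₋₂ (with p₋₁=1, p₋₂=0, q₋₁=0, q₋₂=1):
  k=0: a=7, p=7, q=1
  k=1: a=1, p=8, q=1
  k=2: a=3, p=31, q=4

31/4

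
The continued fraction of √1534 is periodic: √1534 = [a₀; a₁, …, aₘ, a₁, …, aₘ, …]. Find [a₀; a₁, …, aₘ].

a₀ = ⌊√1534⌋ = 39.
With m₀=0, d₀=1 and mₖ₊₁ = dₖaₖ − mₖ, dₖ₊₁ = (n − mₖ₊₁²)/dₖ, aₖ₊₁ = ⌊(a₀+mₖ₊₁)/dₖ₊₁⌋:
  k=1: m=39, d=13, a=6
  k=2: m=39, d=1, a=78
d=1 and a=2a₀=78 at k=2, so the next step gives (m, d) = (39, 13) again — its k=1 value — and the period has length 2.

[39; 6, 78]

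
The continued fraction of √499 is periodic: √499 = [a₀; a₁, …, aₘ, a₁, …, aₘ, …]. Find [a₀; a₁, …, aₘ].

a₀ = ⌊√499⌋ = 22.
With m₀=0, d₀=1 and mₖ₊₁ = dₖaₖ − mₖ, dₖ₊₁ = (n − mₖ₊₁²)/dₖ, aₖ₊₁ = ⌊(a₀+mₖ₊₁)/dₖ₊₁⌋:
  k=1: m=22, d=15, a=2
  k=2: m=8, d=29, a=1
  k=3: m=21, d=2, a=21
  k=4: m=21, d=29, a=1
  k=5: m=8, d=15, a=2
  k=6: m=22, d=1, a=44
d=1 and a=2a₀=44 at k=6, so the next step gives (m, d) = (22, 15) again — its k=1 value — and the period has length 6.

[22; 2, 1, 21, 1, 2, 44]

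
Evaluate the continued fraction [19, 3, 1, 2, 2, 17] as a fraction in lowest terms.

8729/453

Using pₖ = aₖpₖ₋₁ + pₖ₋₂ and qₖ = aₖqₖ₋₁ + qₖ₋₂:
  k=0: a=19, p=19, q=1
  k=1: a=3, p=58, q=3
  k=2: a=1, p=77, q=4
  k=3: a=2, p=212, q=11
  k=4: a=2, p=501, q=26
  k=5: a=17, p=8729, q=453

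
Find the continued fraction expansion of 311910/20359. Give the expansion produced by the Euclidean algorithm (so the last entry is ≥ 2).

[15; 3, 8, 3, 10, 8, 3]

311910 = 15×20359 + 6525
20359 = 3×6525 + 784
6525 = 8×784 + 253
784 = 3×253 + 25
253 = 10×25 + 3
25 = 8×3 + 1
3 = 3×1 + 0  (stop)
So 311910/20359 = [15; 3, 8, 3, 10, 8, 3].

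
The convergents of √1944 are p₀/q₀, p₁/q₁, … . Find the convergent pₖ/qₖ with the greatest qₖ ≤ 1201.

√1944 = [44; 11, 88, …] (period length 2).
Convergents:
  p_0/q_0 = 44/1
  p_1/q_1 = 485/11
  p_2/q_2 = 42724/969
  p_3/q_3 = 470449/10670
q_2 = 969 ≤ 1201 < 10670 = q_3, so the answer is 42724/969.

42724/969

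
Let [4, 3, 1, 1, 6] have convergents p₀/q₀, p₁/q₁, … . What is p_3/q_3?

30/7

Using pₖ = aₖpₖ₋₁ + pₖ₋₂, qₖ = aₖqₖ₋₁ + qₖ₋₂ (with p₋₁=1, p₋₂=0, q₋₁=0, q₋₂=1):
  k=0: a=4, p=4, q=1
  k=1: a=3, p=13, q=3
  k=2: a=1, p=17, q=4
  k=3: a=1, p=30, q=7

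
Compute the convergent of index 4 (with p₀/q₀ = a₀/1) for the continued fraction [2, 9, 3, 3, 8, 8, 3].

1627/772

Using pₖ = aₖpₖ₋₁ + pₖ₋₂, qₖ = aₖqₖ₋₁ + qₖ₋₂ (with p₋₁=1, p₋₂=0, q₋₁=0, q₋₂=1):
  k=0: a=2, p=2, q=1
  k=1: a=9, p=19, q=9
  k=2: a=3, p=59, q=28
  k=3: a=3, p=196, q=93
  k=4: a=8, p=1627, q=772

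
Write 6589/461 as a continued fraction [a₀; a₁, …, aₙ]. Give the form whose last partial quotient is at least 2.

[14; 3, 2, 2, 2, 3, 3]

6589 = 14×461 + 135
461 = 3×135 + 56
135 = 2×56 + 23
56 = 2×23 + 10
23 = 2×10 + 3
10 = 3×3 + 1
3 = 3×1 + 0  (stop)
So 6589/461 = [14; 3, 2, 2, 2, 3, 3].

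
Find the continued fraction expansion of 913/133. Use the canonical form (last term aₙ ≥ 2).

913 = 6·133 + 115
133 = 1·115 + 18
115 = 6·18 + 7
18 = 2·7 + 4
7 = 1·4 + 3
4 = 1·3 + 1
3 = 3·1 + 0  (stop)
So 913/133 = [6; 1, 6, 2, 1, 1, 3].

[6; 1, 6, 2, 1, 1, 3]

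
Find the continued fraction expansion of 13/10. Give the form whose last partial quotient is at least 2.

[1; 3, 3]

13 = 1·10 + 3
10 = 3·3 + 1
3 = 3·1 + 0  (stop)
So 13/10 = [1; 3, 3].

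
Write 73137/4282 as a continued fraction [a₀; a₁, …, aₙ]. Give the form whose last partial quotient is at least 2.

73137 = 17·4282 + 343
4282 = 12·343 + 166
343 = 2·166 + 11
166 = 15·11 + 1
11 = 11·1 + 0  (stop)
So 73137/4282 = [17; 12, 2, 15, 11].

[17; 12, 2, 15, 11]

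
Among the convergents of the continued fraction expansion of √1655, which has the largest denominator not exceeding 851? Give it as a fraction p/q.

14442/355

√1655 = [40; 1, 2, 7, 16, 7, 2, 1, 80, …] (period length 8).
Convergents:
  p_0/q_0 = 40/1
  p_1/q_1 = 41/1
  p_2/q_2 = 122/3
  p_3/q_3 = 895/22
  p_4/q_4 = 14442/355
  p_5/q_5 = 101989/2507
q_4 = 355 ≤ 851 < 2507 = q_5, so the answer is 14442/355.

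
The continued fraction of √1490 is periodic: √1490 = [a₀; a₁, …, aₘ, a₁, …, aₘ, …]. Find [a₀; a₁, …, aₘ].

a₀ = ⌊√1490⌋ = 38.
With m₀=0, d₀=1 and mₖ₊₁ = dₖaₖ − mₖ, dₖ₊₁ = (n − mₖ₊₁²)/dₖ, aₖ₊₁ = ⌊(a₀+mₖ₊₁)/dₖ₊₁⌋:
  k=1: m=38, d=46, a=1
  k=2: m=8, d=31, a=1
  k=3: m=23, d=31, a=1
  k=4: m=8, d=46, a=1
  k=5: m=38, d=1, a=76
d=1 and a=2a₀=76 at k=5, so the next step gives (m, d) = (38, 46) again — its k=1 value — and the period has length 5.

[38; 1, 1, 1, 1, 76]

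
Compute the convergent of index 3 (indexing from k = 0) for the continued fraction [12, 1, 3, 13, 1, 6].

676/53

Using pₖ = aₖpₖ₋₁ + pₖ₋₂, qₖ = aₖqₖ₋₁ + qₖ₋₂ (with p₋₁=1, p₋₂=0, q₋₁=0, q₋₂=1):
  k=0: a=12, p=12, q=1
  k=1: a=1, p=13, q=1
  k=2: a=3, p=51, q=4
  k=3: a=13, p=676, q=53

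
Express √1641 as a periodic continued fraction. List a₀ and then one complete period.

[40; 1, 1, 26, 1, 1, 80]

a₀ = ⌊√1641⌋ = 40.
With m₀=0, d₀=1 and mₖ₊₁ = dₖaₖ − mₖ, dₖ₊₁ = (n − mₖ₊₁²)/dₖ, aₖ₊₁ = ⌊(a₀+mₖ₊₁)/dₖ₊₁⌋:
  k=1: m=40, d=41, a=1
  k=2: m=1, d=40, a=1
  k=3: m=39, d=3, a=26
  k=4: m=39, d=40, a=1
  k=5: m=1, d=41, a=1
  k=6: m=40, d=1, a=80
d=1 and a=2a₀=80 at k=6, so the next step gives (m, d) = (40, 41) again — its k=1 value — and the period has length 6.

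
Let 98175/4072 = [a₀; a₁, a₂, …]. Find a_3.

98175 = 24·4072 + 447   →  a_0 = 24
4072 = 9·447 + 49   →  a_1 = 9
447 = 9·49 + 6   →  a_2 = 9
49 = 8·6 + 1   →  a_3 = 8

8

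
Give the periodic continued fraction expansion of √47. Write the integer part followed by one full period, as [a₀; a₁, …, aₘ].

[6; 1, 5, 1, 12]

a₀ = ⌊√47⌋ = 6.
With m₀=0, d₀=1 and mₖ₊₁ = dₖaₖ − mₖ, dₖ₊₁ = (n − mₖ₊₁²)/dₖ, aₖ₊₁ = ⌊(a₀+mₖ₊₁)/dₖ₊₁⌋:
  k=1: m=6, d=11, a=1
  k=2: m=5, d=2, a=5
  k=3: m=5, d=11, a=1
  k=4: m=6, d=1, a=12
d=1 and a=2a₀=12 at k=4, so the next step gives (m, d) = (6, 11) again — its k=1 value — and the period has length 4.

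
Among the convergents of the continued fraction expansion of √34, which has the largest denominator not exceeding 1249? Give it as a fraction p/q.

2449/420

√34 = [5; 1, 4, 1, 10, …] (period length 4).
Convergents:
  p_0/q_0 = 5/1
  p_1/q_1 = 6/1
  p_2/q_2 = 29/5
  p_3/q_3 = 35/6
  p_4/q_4 = 379/65
  p_5/q_5 = 414/71
  p_6/q_6 = 2035/349
  p_7/q_7 = 2449/420
  p_8/q_8 = 26525/4549
q_7 = 420 ≤ 1249 < 4549 = q_8, so the answer is 2449/420.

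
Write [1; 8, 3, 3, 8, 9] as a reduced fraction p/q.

Using pₖ = aₖpₖ₋₁ + pₖ₋₂ and qₖ = aₖqₖ₋₁ + qₖ₋₂:
  k=0: a=1, p=1, q=1
  k=1: a=8, p=9, q=8
  k=2: a=3, p=28, q=25
  k=3: a=3, p=93, q=83
  k=4: a=8, p=772, q=689
  k=5: a=9, p=7041, q=6284

7041/6284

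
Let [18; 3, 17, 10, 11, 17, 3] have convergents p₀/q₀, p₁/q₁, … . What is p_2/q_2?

Using pₖ = aₖpₖ₋₁ + pₖ₋₂, qₖ = aₖqₖ₋₁ + qₖ₋₂ (with p₋₁=1, p₋₂=0, q₋₁=0, q₋₂=1):
  k=0: a=18, p=18, q=1
  k=1: a=3, p=55, q=3
  k=2: a=17, p=953, q=52

953/52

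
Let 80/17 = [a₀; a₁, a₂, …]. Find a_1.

80 = 4·17 + 12   →  a_0 = 4
17 = 1·12 + 5   →  a_1 = 1

1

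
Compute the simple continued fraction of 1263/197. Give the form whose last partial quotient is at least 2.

1263 = 6*197 + 81
197 = 2*81 + 35
81 = 2*35 + 11
35 = 3*11 + 2
11 = 5*2 + 1
2 = 2*1 + 0  (stop)
So 1263/197 = [6; 2, 2, 3, 5, 2].

[6; 2, 2, 3, 5, 2]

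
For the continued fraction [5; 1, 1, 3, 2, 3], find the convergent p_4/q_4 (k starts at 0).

Using pₖ = aₖpₖ₋₁ + pₖ₋₂, qₖ = aₖqₖ₋₁ + qₖ₋₂ (with p₋₁=1, p₋₂=0, q₋₁=0, q₋₂=1):
  k=0: a=5, p=5, q=1
  k=1: a=1, p=6, q=1
  k=2: a=1, p=11, q=2
  k=3: a=3, p=39, q=7
  k=4: a=2, p=89, q=16

89/16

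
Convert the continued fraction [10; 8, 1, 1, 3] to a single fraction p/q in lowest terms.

607/60

Fold from the inside: start with 3/1.
  1 + 1/3 = 4/3
  1 + 3/4 = 7/4
  8 + 4/7 = 60/7
  10 + 7/60 = 607/60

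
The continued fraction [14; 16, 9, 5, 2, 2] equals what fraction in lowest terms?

Fold from the inside: start with 2/1.
  2 + 1/2 = 5/2
  5 + 2/5 = 27/5
  9 + 5/27 = 248/27
  16 + 27/248 = 3995/248
  14 + 248/3995 = 56178/3995

56178/3995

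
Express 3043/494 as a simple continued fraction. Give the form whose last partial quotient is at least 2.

[6; 6, 3, 1, 19]

3043 = 6×494 + 79
494 = 6×79 + 20
79 = 3×20 + 19
20 = 1×19 + 1
19 = 19×1 + 0  (stop)
So 3043/494 = [6; 6, 3, 1, 19].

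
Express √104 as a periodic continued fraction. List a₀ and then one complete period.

[10; 5, 20]

a₀ = ⌊√104⌋ = 10.
With m₀=0, d₀=1 and mₖ₊₁ = dₖaₖ − mₖ, dₖ₊₁ = (n − mₖ₊₁²)/dₖ, aₖ₊₁ = ⌊(a₀+mₖ₊₁)/dₖ₊₁⌋:
  k=1: m=10, d=4, a=5
  k=2: m=10, d=1, a=20
d=1 and a=2a₀=20 at k=2, so the next step gives (m, d) = (10, 4) again — its k=1 value — and the period has length 2.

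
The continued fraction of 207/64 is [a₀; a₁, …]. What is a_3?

1

207 = 3·64 + 15   →  a_0 = 3
64 = 4·15 + 4   →  a_1 = 4
15 = 3·4 + 3   →  a_2 = 3
4 = 1·3 + 1   →  a_3 = 1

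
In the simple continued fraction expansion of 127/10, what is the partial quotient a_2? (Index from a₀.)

127 = 12·10 + 7   →  a_0 = 12
10 = 1·7 + 3   →  a_1 = 1
7 = 2·3 + 1   →  a_2 = 2

2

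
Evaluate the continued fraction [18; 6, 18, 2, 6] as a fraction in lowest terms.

Fold from the inside: start with 6/1.
  2 + 1/6 = 13/6
  18 + 6/13 = 240/13
  6 + 13/240 = 1453/240
  18 + 240/1453 = 26394/1453

26394/1453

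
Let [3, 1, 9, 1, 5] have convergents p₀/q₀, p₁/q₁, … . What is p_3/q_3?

Using pₖ = aₖpₖ₋₁ + pₖ₋₂, qₖ = aₖqₖ₋₁ + qₖ₋₂ (with p₋₁=1, p₋₂=0, q₋₁=0, q₋₂=1):
  k=0: a=3, p=3, q=1
  k=1: a=1, p=4, q=1
  k=2: a=9, p=39, q=10
  k=3: a=1, p=43, q=11

43/11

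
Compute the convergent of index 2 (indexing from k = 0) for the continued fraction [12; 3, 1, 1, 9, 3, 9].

49/4

Using pₖ = aₖpₖ₋₁ + pₖ₋₂, qₖ = aₖqₖ₋₁ + qₖ₋₂ (with p₋₁=1, p₋₂=0, q₋₁=0, q₋₂=1):
  k=0: a=12, p=12, q=1
  k=1: a=3, p=37, q=3
  k=2: a=1, p=49, q=4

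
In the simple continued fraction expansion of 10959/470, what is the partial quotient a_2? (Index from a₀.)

6

10959 = 23·470 + 149   →  a_0 = 23
470 = 3·149 + 23   →  a_1 = 3
149 = 6·23 + 11   →  a_2 = 6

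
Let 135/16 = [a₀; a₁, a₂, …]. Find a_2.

3

135 = 8·16 + 7   →  a_0 = 8
16 = 2·7 + 2   →  a_1 = 2
7 = 3·2 + 1   →  a_2 = 3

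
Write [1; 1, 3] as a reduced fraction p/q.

7/4

Using pₖ = aₖpₖ₋₁ + pₖ₋₂ and qₖ = aₖqₖ₋₁ + qₖ₋₂:
  k=0: a=1, p=1, q=1
  k=1: a=1, p=2, q=1
  k=2: a=3, p=7, q=4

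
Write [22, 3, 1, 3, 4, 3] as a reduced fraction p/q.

4609/207

Using pₖ = aₖpₖ₋₁ + pₖ₋₂ and qₖ = aₖqₖ₋₁ + qₖ₋₂:
  k=0: a=22, p=22, q=1
  k=1: a=3, p=67, q=3
  k=2: a=1, p=89, q=4
  k=3: a=3, p=334, q=15
  k=4: a=4, p=1425, q=64
  k=5: a=3, p=4609, q=207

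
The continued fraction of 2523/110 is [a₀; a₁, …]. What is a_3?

1

2523 = 22·110 + 103   →  a_0 = 22
110 = 1·103 + 7   →  a_1 = 1
103 = 14·7 + 5   →  a_2 = 14
7 = 1·5 + 2   →  a_3 = 1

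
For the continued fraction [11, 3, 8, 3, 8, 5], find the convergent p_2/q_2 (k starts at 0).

Using pₖ = aₖpₖ₋₁ + pₖ₋₂, qₖ = aₖqₖ₋₁ + qₖ₋₂ (with p₋₁=1, p₋₂=0, q₋₁=0, q₋₂=1):
  k=0: a=11, p=11, q=1
  k=1: a=3, p=34, q=3
  k=2: a=8, p=283, q=25

283/25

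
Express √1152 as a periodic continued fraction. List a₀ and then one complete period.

[33; 1, 15, 1, 66]

a₀ = ⌊√1152⌋ = 33.
With m₀=0, d₀=1 and mₖ₊₁ = dₖaₖ − mₖ, dₖ₊₁ = (n − mₖ₊₁²)/dₖ, aₖ₊₁ = ⌊(a₀+mₖ₊₁)/dₖ₊₁⌋:
  k=1: m=33, d=63, a=1
  k=2: m=30, d=4, a=15
  k=3: m=30, d=63, a=1
  k=4: m=33, d=1, a=66
d=1 and a=2a₀=66 at k=4, so the next step gives (m, d) = (33, 63) again — its k=1 value — and the period has length 4.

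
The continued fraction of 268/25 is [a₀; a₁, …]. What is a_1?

1

268 = 10·25 + 18   →  a_0 = 10
25 = 1·18 + 7   →  a_1 = 1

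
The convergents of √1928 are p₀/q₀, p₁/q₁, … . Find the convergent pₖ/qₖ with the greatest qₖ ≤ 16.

483/11

√1928 = [43; 1, 9, 1, 86, …] (period length 4).
Convergents:
  p_0/q_0 = 43/1
  p_1/q_1 = 44/1
  p_2/q_2 = 439/10
  p_3/q_3 = 483/11
  p_4/q_4 = 41977/956
q_3 = 11 ≤ 16 < 956 = q_4, so the answer is 483/11.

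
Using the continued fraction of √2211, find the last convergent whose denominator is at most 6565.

√2211 = [47; 47, 94, …] (period length 2).
Convergents:
  p_0/q_0 = 47/1
  p_1/q_1 = 2210/47
  p_2/q_2 = 207787/4419
  p_3/q_3 = 9768199/207740
q_2 = 4419 ≤ 6565 < 207740 = q_3, so the answer is 207787/4419.

207787/4419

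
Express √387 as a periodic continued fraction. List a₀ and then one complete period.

[19; 1, 2, 19, 2, 1, 38]

a₀ = ⌊√387⌋ = 19.
With m₀=0, d₀=1 and mₖ₊₁ = dₖaₖ − mₖ, dₖ₊₁ = (n − mₖ₊₁²)/dₖ, aₖ₊₁ = ⌊(a₀+mₖ₊₁)/dₖ₊₁⌋:
  k=1: m=19, d=26, a=1
  k=2: m=7, d=13, a=2
  k=3: m=19, d=2, a=19
  k=4: m=19, d=13, a=2
  k=5: m=7, d=26, a=1
  k=6: m=19, d=1, a=38
d=1 and a=2a₀=38 at k=6, so the next step gives (m, d) = (19, 26) again — its k=1 value — and the period has length 6.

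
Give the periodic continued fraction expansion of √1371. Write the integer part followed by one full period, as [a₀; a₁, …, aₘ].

[37; 37, 74]

a₀ = ⌊√1371⌋ = 37.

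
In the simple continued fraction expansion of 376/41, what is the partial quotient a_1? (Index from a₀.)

376 = 9·41 + 7   →  a_0 = 9
41 = 5·7 + 6   →  a_1 = 5

5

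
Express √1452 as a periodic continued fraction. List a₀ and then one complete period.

a₀ = ⌊√1452⌋ = 38.

[38; 9, 1, 1, 18, 1, 1, 9, 76]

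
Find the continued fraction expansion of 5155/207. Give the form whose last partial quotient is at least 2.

[24; 1, 9, 2, 1, 6]

5155 = 24×207 + 187
207 = 1×187 + 20
187 = 9×20 + 7
20 = 2×7 + 6
7 = 1×6 + 1
6 = 6×1 + 0  (stop)
So 5155/207 = [24; 1, 9, 2, 1, 6].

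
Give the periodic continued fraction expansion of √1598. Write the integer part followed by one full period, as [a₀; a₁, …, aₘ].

a₀ = ⌊√1598⌋ = 39.

[39; 1, 38, 1, 78]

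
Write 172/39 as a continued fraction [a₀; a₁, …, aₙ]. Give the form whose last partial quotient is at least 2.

[4; 2, 2, 3, 2]

172 = 4·39 + 16
39 = 2·16 + 7
16 = 2·7 + 2
7 = 3·2 + 1
2 = 2·1 + 0  (stop)
So 172/39 = [4; 2, 2, 3, 2].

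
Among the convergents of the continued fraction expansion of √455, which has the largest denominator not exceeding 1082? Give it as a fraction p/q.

√455 = [21; 3, 42, …] (period length 2).
Convergents:
  p_0/q_0 = 21/1
  p_1/q_1 = 64/3
  p_2/q_2 = 2709/127
  p_3/q_3 = 8191/384
  p_4/q_4 = 346731/16255
q_3 = 384 ≤ 1082 < 16255 = q_4, so the answer is 8191/384.

8191/384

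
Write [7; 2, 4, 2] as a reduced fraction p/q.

149/20

Using pₖ = aₖpₖ₋₁ + pₖ₋₂ and qₖ = aₖqₖ₋₁ + qₖ₋₂:
  k=0: a=7, p=7, q=1
  k=1: a=2, p=15, q=2
  k=2: a=4, p=67, q=9
  k=3: a=2, p=149, q=20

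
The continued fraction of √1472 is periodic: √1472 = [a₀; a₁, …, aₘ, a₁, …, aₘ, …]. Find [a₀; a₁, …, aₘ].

a₀ = ⌊√1472⌋ = 38.
With m₀=0, d₀=1 and mₖ₊₁ = dₖaₖ − mₖ, dₖ₊₁ = (n − mₖ₊₁²)/dₖ, aₖ₊₁ = ⌊(a₀+mₖ₊₁)/dₖ₊₁⌋:
  k=1: m=38, d=28, a=2
  k=2: m=18, d=41, a=1
  k=3: m=23, d=23, a=2
  k=4: m=23, d=41, a=1
  k=5: m=18, d=28, a=2
  k=6: m=38, d=1, a=76
d=1 and a=2a₀=76 at k=6, so the next step gives (m, d) = (38, 28) again — its k=1 value — and the period has length 6.

[38; 2, 1, 2, 1, 2, 76]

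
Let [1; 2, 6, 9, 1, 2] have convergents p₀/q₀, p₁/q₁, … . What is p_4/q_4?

Using pₖ = aₖpₖ₋₁ + pₖ₋₂, qₖ = aₖqₖ₋₁ + qₖ₋₂ (with p₋₁=1, p₋₂=0, q₋₁=0, q₋₂=1):
  k=0: a=1, p=1, q=1
  k=1: a=2, p=3, q=2
  k=2: a=6, p=19, q=13
  k=3: a=9, p=174, q=119
  k=4: a=1, p=193, q=132

193/132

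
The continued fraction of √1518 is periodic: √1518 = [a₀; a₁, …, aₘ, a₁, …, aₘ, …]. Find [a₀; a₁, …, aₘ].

[38; 1, 24, 1, 76]

a₀ = ⌊√1518⌋ = 38.
With m₀=0, d₀=1 and mₖ₊₁ = dₖaₖ − mₖ, dₖ₊₁ = (n − mₖ₊₁²)/dₖ, aₖ₊₁ = ⌊(a₀+mₖ₊₁)/dₖ₊₁⌋:
  k=1: m=38, d=74, a=1
  k=2: m=36, d=3, a=24
  k=3: m=36, d=74, a=1
  k=4: m=38, d=1, a=76
d=1 and a=2a₀=76 at k=4, so the next step gives (m, d) = (38, 74) again — its k=1 value — and the period has length 4.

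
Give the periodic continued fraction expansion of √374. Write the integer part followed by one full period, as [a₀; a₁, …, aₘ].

a₀ = ⌊√374⌋ = 19.
With m₀=0, d₀=1 and mₖ₊₁ = dₖaₖ − mₖ, dₖ₊₁ = (n − mₖ₊₁²)/dₖ, aₖ₊₁ = ⌊(a₀+mₖ₊₁)/dₖ₊₁⌋:
  k=1: m=19, d=13, a=2
  k=2: m=7, d=25, a=1
  k=3: m=18, d=2, a=18
  k=4: m=18, d=25, a=1
  k=5: m=7, d=13, a=2
  k=6: m=19, d=1, a=38
d=1 and a=2a₀=38 at k=6, so the next step gives (m, d) = (19, 13) again — its k=1 value — and the period has length 6.

[19; 2, 1, 18, 1, 2, 38]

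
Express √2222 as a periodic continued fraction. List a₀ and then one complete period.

a₀ = ⌊√2222⌋ = 47.
With m₀=0, d₀=1 and mₖ₊₁ = dₖaₖ − mₖ, dₖ₊₁ = (n − mₖ₊₁²)/dₖ, aₖ₊₁ = ⌊(a₀+mₖ₊₁)/dₖ₊₁⌋:
  k=1: m=47, d=13, a=7
  k=2: m=44, d=22, a=4
  k=3: m=44, d=13, a=7
  k=4: m=47, d=1, a=94
d=1 and a=2a₀=94 at k=4, so the next step gives (m, d) = (47, 13) again — its k=1 value — and the period has length 4.

[47; 7, 4, 7, 94]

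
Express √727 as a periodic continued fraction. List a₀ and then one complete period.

[26; 1, 25, 1, 52]

a₀ = ⌊√727⌋ = 26.
With m₀=0, d₀=1 and mₖ₊₁ = dₖaₖ − mₖ, dₖ₊₁ = (n − mₖ₊₁²)/dₖ, aₖ₊₁ = ⌊(a₀+mₖ₊₁)/dₖ₊₁⌋:
  k=1: m=26, d=51, a=1
  k=2: m=25, d=2, a=25
  k=3: m=25, d=51, a=1
  k=4: m=26, d=1, a=52
d=1 and a=2a₀=52 at k=4, so the next step gives (m, d) = (26, 51) again — its k=1 value — and the period has length 4.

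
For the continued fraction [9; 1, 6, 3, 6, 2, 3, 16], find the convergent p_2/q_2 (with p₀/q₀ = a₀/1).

Using pₖ = aₖpₖ₋₁ + pₖ₋₂, qₖ = aₖqₖ₋₁ + qₖ₋₂ (with p₋₁=1, p₋₂=0, q₋₁=0, q₋₂=1):
  k=0: a=9, p=9, q=1
  k=1: a=1, p=10, q=1
  k=2: a=6, p=69, q=7

69/7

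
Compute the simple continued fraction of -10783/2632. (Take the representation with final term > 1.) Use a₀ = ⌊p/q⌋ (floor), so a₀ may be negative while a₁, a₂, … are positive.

[-5; 1, 9, 3, 9, 9]

-10783 = -5*2632 + 2377
2632 = 1*2377 + 255
2377 = 9*255 + 82
255 = 3*82 + 9
82 = 9*9 + 1
9 = 9*1 + 0  (stop)
So -10783/2632 = [-5; 1, 9, 3, 9, 9].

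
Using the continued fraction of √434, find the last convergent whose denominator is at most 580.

5229/251

√434 = [20; 1, 4, 1, 40, …] (period length 4).
Convergents:
  p_0/q_0 = 20/1
  p_1/q_1 = 21/1
  p_2/q_2 = 104/5
  p_3/q_3 = 125/6
  p_4/q_4 = 5104/245
  p_5/q_5 = 5229/251
  p_6/q_6 = 26020/1249
q_5 = 251 ≤ 580 < 1249 = q_6, so the answer is 5229/251.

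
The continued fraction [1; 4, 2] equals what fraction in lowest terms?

11/9

Fold from the inside: start with 2/1.
  4 + 1/2 = 9/2
  1 + 2/9 = 11/9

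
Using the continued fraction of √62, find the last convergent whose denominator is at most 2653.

7937/1008

√62 = [7; 1, 6, 1, 14, …] (period length 4).
Convergents:
  p_0/q_0 = 7/1
  p_1/q_1 = 8/1
  p_2/q_2 = 55/7
  p_3/q_3 = 63/8
  p_4/q_4 = 937/119
  p_5/q_5 = 1000/127
  p_6/q_6 = 6937/881
  p_7/q_7 = 7937/1008
  p_8/q_8 = 118055/14993
q_7 = 1008 ≤ 2653 < 14993 = q_8, so the answer is 7937/1008.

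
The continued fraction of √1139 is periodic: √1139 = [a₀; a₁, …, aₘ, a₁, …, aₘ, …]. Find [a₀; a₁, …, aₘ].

a₀ = ⌊√1139⌋ = 33.
With m₀=0, d₀=1 and mₖ₊₁ = dₖaₖ − mₖ, dₖ₊₁ = (n − mₖ₊₁²)/dₖ, aₖ₊₁ = ⌊(a₀+mₖ₊₁)/dₖ₊₁⌋:
  k=1: m=33, d=50, a=1
  k=2: m=17, d=17, a=2
  k=3: m=17, d=50, a=1
  k=4: m=33, d=1, a=66
d=1 and a=2a₀=66 at k=4, so the next step gives (m, d) = (33, 50) again — its k=1 value — and the period has length 4.

[33; 1, 2, 1, 66]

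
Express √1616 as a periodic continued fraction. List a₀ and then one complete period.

[40; 5, 80]

a₀ = ⌊√1616⌋ = 40.
With m₀=0, d₀=1 and mₖ₊₁ = dₖaₖ − mₖ, dₖ₊₁ = (n − mₖ₊₁²)/dₖ, aₖ₊₁ = ⌊(a₀+mₖ₊₁)/dₖ₊₁⌋:
  k=1: m=40, d=16, a=5
  k=2: m=40, d=1, a=80
d=1 and a=2a₀=80 at k=2, so the next step gives (m, d) = (40, 16) again — its k=1 value — and the period has length 2.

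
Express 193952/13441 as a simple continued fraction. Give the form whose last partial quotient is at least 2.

[14; 2, 3, 15, 3, 13, 3]

193952 = 14·13441 + 5778
13441 = 2·5778 + 1885
5778 = 3·1885 + 123
1885 = 15·123 + 40
123 = 3·40 + 3
40 = 13·3 + 1
3 = 3·1 + 0  (stop)
So 193952/13441 = [14; 2, 3, 15, 3, 13, 3].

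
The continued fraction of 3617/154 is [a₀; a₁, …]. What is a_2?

18

3617 = 23·154 + 75   →  a_0 = 23
154 = 2·75 + 4   →  a_1 = 2
75 = 18·4 + 3   →  a_2 = 18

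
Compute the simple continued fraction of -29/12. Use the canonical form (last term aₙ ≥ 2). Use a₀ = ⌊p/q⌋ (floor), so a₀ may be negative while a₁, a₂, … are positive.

[-3; 1, 1, 2, 2]

-29 = -3·12 + 7
12 = 1·7 + 5
7 = 1·5 + 2
5 = 2·2 + 1
2 = 2·1 + 0  (stop)
So -29/12 = [-3; 1, 1, 2, 2].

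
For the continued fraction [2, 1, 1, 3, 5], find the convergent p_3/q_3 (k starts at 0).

18/7

Using pₖ = aₖpₖ₋₁ + pₖ₋₂, qₖ = aₖqₖ₋₁ + qₖ₋₂ (with p₋₁=1, p₋₂=0, q₋₁=0, q₋₂=1):
  k=0: a=2, p=2, q=1
  k=1: a=1, p=3, q=1
  k=2: a=1, p=5, q=2
  k=3: a=3, p=18, q=7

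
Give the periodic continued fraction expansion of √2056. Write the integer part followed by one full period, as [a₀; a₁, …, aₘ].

[45; 2, 1, 10, 1, 2, 90]

a₀ = ⌊√2056⌋ = 45.
With m₀=0, d₀=1 and mₖ₊₁ = dₖaₖ − mₖ, dₖ₊₁ = (n − mₖ₊₁²)/dₖ, aₖ₊₁ = ⌊(a₀+mₖ₊₁)/dₖ₊₁⌋:
  k=1: m=45, d=31, a=2
  k=2: m=17, d=57, a=1
  k=3: m=40, d=8, a=10
  k=4: m=40, d=57, a=1
  k=5: m=17, d=31, a=2
  k=6: m=45, d=1, a=90
d=1 and a=2a₀=90 at k=6, so the next step gives (m, d) = (45, 31) again — its k=1 value — and the period has length 6.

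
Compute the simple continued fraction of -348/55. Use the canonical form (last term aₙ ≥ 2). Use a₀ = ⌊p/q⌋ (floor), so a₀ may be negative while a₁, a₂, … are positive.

[-7; 1, 2, 18]

-348 = -7*55 + 37
55 = 1*37 + 18
37 = 2*18 + 1
18 = 18*1 + 0  (stop)
So -348/55 = [-7; 1, 2, 18].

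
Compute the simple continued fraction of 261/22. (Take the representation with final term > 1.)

[11; 1, 6, 3]

261 = 11·22 + 19
22 = 1·19 + 3
19 = 6·3 + 1
3 = 3·1 + 0  (stop)
So 261/22 = [11; 1, 6, 3].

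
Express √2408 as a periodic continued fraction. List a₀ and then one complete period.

a₀ = ⌊√2408⌋ = 49.
With m₀=0, d₀=1 and mₖ₊₁ = dₖaₖ − mₖ, dₖ₊₁ = (n − mₖ₊₁²)/dₖ, aₖ₊₁ = ⌊(a₀+mₖ₊₁)/dₖ₊₁⌋:
  k=1: m=49, d=7, a=14
  k=2: m=49, d=1, a=98
d=1 and a=2a₀=98 at k=2, so the next step gives (m, d) = (49, 7) again — its k=1 value — and the period has length 2.

[49; 14, 98]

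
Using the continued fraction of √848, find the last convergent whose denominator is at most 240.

√848 = [29; 8, 3, 3, 3, 8, 58, …] (period length 6).
Convergents:
  p_0/q_0 = 29/1
  p_1/q_1 = 233/8
  p_2/q_2 = 728/25
  p_3/q_3 = 2417/83
  p_4/q_4 = 7979/274
q_3 = 83 ≤ 240 < 274 = q_4, so the answer is 2417/83.

2417/83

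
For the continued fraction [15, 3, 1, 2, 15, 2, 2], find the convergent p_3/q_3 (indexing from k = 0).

Using pₖ = aₖpₖ₋₁ + pₖ₋₂, qₖ = aₖqₖ₋₁ + qₖ₋₂ (with p₋₁=1, p₋₂=0, q₋₁=0, q₋₂=1):
  k=0: a=15, p=15, q=1
  k=1: a=3, p=46, q=3
  k=2: a=1, p=61, q=4
  k=3: a=2, p=168, q=11

168/11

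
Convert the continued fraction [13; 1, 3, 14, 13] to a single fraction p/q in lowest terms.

Fold from the inside: start with 13/1.
  14 + 1/13 = 183/13
  3 + 13/183 = 562/183
  1 + 183/562 = 745/562
  13 + 562/745 = 10247/745

10247/745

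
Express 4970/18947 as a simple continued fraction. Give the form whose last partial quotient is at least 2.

4970 = 0*18947 + 4970
18947 = 3*4970 + 4037
4970 = 1*4037 + 933
4037 = 4*933 + 305
933 = 3*305 + 18
305 = 16*18 + 17
18 = 1*17 + 1
17 = 17*1 + 0  (stop)
So 4970/18947 = [0; 3, 1, 4, 3, 16, 1, 17].

[0; 3, 1, 4, 3, 16, 1, 17]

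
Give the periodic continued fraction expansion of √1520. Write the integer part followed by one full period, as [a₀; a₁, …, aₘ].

[38; 1, 76]

a₀ = ⌊√1520⌋ = 38.
With m₀=0, d₀=1 and mₖ₊₁ = dₖaₖ − mₖ, dₖ₊₁ = (n − mₖ₊₁²)/dₖ, aₖ₊₁ = ⌊(a₀+mₖ₊₁)/dₖ₊₁⌋:
  k=1: m=38, d=76, a=1
  k=2: m=38, d=1, a=76
d=1 and a=2a₀=76 at k=2, so the next step gives (m, d) = (38, 76) again — its k=1 value — and the period has length 2.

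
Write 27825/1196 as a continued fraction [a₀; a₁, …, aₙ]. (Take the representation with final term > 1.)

[23; 3, 1, 3, 2, 2, 14]

27825 = 23×1196 + 317
1196 = 3×317 + 245
317 = 1×245 + 72
245 = 3×72 + 29
72 = 2×29 + 14
29 = 2×14 + 1
14 = 14×1 + 0  (stop)
So 27825/1196 = [23; 3, 1, 3, 2, 2, 14].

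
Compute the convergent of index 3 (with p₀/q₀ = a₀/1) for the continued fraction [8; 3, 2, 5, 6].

Using pₖ = aₖpₖ₋₁ + pₖ₋₂, qₖ = aₖqₖ₋₁ + qₖ₋₂ (with p₋₁=1, p₋₂=0, q₋₁=0, q₋₂=1):
  k=0: a=8, p=8, q=1
  k=1: a=3, p=25, q=3
  k=2: a=2, p=58, q=7
  k=3: a=5, p=315, q=38

315/38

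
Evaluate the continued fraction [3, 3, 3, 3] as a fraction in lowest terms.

109/33

Fold from the inside: start with 3/1.
  3 + 1/3 = 10/3
  3 + 3/10 = 33/10
  3 + 10/33 = 109/33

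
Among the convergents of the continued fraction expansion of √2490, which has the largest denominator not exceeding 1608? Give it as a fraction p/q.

√2490 = [49; 1, 8, 1, 98, …] (period length 4).
Convergents:
  p_0/q_0 = 49/1
  p_1/q_1 = 50/1
  p_2/q_2 = 449/9
  p_3/q_3 = 499/10
  p_4/q_4 = 49351/989
  p_5/q_5 = 49850/999
  p_6/q_6 = 448151/8981
q_5 = 999 ≤ 1608 < 8981 = q_6, so the answer is 49850/999.

49850/999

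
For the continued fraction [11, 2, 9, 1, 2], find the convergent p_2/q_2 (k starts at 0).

218/19

Using pₖ = aₖpₖ₋₁ + pₖ₋₂, qₖ = aₖqₖ₋₁ + qₖ₋₂ (with p₋₁=1, p₋₂=0, q₋₁=0, q₋₂=1):
  k=0: a=11, p=11, q=1
  k=1: a=2, p=23, q=2
  k=2: a=9, p=218, q=19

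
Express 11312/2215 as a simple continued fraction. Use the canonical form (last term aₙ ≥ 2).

11312 = 5·2215 + 237
2215 = 9·237 + 82
237 = 2·82 + 73
82 = 1·73 + 9
73 = 8·9 + 1
9 = 9·1 + 0  (stop)
So 11312/2215 = [5; 9, 2, 1, 8, 9].

[5; 9, 2, 1, 8, 9]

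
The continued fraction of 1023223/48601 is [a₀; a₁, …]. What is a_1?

18

1023223 = 21·48601 + 2602   →  a_0 = 21
48601 = 18·2602 + 1765   →  a_1 = 18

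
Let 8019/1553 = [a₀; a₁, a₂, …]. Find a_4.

3

8019 = 5·1553 + 254   →  a_0 = 5
1553 = 6·254 + 29   →  a_1 = 6
254 = 8·29 + 22   →  a_2 = 8
29 = 1·22 + 7   →  a_3 = 1
22 = 3·7 + 1   →  a_4 = 3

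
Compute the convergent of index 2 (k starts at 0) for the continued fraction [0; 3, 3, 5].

Using pₖ = aₖpₖ₋₁ + pₖ₋₂, qₖ = aₖqₖ₋₁ + qₖ₋₂ (with p₋₁=1, p₋₂=0, q₋₁=0, q₋₂=1):
  k=0: a=0, p=0, q=1
  k=1: a=3, p=1, q=3
  k=2: a=3, p=3, q=10

3/10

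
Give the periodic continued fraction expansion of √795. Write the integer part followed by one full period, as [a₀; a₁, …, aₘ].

a₀ = ⌊√795⌋ = 28.
With m₀=0, d₀=1 and mₖ₊₁ = dₖaₖ − mₖ, dₖ₊₁ = (n − mₖ₊₁²)/dₖ, aₖ₊₁ = ⌊(a₀+mₖ₊₁)/dₖ₊₁⌋:
  k=1: m=28, d=11, a=5
  k=2: m=27, d=6, a=9
  k=3: m=27, d=11, a=5
  k=4: m=28, d=1, a=56
d=1 and a=2a₀=56 at k=4, so the next step gives (m, d) = (28, 11) again — its k=1 value — and the period has length 4.

[28; 5, 9, 5, 56]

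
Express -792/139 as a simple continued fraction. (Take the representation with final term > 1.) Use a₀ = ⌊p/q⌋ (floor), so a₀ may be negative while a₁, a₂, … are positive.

[-6; 3, 3, 4, 3]

-792 = -6·139 + 42
139 = 3·42 + 13
42 = 3·13 + 3
13 = 4·3 + 1
3 = 3·1 + 0  (stop)
So -792/139 = [-6; 3, 3, 4, 3].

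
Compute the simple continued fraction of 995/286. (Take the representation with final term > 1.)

995 = 3×286 + 137
286 = 2×137 + 12
137 = 11×12 + 5
12 = 2×5 + 2
5 = 2×2 + 1
2 = 2×1 + 0  (stop)
So 995/286 = [3; 2, 11, 2, 2, 2].

[3; 2, 11, 2, 2, 2]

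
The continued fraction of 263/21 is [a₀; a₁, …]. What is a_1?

1

263 = 12·21 + 11   →  a_0 = 12
21 = 1·11 + 10   →  a_1 = 1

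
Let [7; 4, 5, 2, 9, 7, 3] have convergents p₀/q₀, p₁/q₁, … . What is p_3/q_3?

333/46

Using pₖ = aₖpₖ₋₁ + pₖ₋₂, qₖ = aₖqₖ₋₁ + qₖ₋₂ (with p₋₁=1, p₋₂=0, q₋₁=0, q₋₂=1):
  k=0: a=7, p=7, q=1
  k=1: a=4, p=29, q=4
  k=2: a=5, p=152, q=21
  k=3: a=2, p=333, q=46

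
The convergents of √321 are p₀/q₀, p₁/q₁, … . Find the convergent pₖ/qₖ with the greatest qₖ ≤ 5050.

√321 = [17; 1, 10, 1, 34, …] (period length 4).
Convergents:
  p_0/q_0 = 17/1
  p_1/q_1 = 18/1
  p_2/q_2 = 197/11
  p_3/q_3 = 215/12
  p_4/q_4 = 7507/419
  p_5/q_5 = 7722/431
  p_6/q_6 = 84727/4729
  p_7/q_7 = 92449/5160
q_6 = 4729 ≤ 5050 < 5160 = q_7, so the answer is 84727/4729.

84727/4729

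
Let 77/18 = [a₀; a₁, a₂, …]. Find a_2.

77 = 4·18 + 5   →  a_0 = 4
18 = 3·5 + 3   →  a_1 = 3
5 = 1·3 + 2   →  a_2 = 1

1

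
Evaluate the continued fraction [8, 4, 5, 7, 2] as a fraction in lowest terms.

Using pₖ = aₖpₖ₋₁ + pₖ₋₂ and qₖ = aₖqₖ₋₁ + qₖ₋₂:
  k=0: a=8, p=8, q=1
  k=1: a=4, p=33, q=4
  k=2: a=5, p=173, q=21
  k=3: a=7, p=1244, q=151
  k=4: a=2, p=2661, q=323

2661/323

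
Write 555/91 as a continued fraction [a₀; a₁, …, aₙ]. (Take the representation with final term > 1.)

555 = 6·91 + 9
91 = 10·9 + 1
9 = 9·1 + 0  (stop)
So 555/91 = [6; 10, 9].

[6; 10, 9]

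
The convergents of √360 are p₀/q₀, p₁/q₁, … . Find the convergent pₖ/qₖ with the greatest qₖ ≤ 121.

721/38

√360 = [18; 1, 36, …] (period length 2).
Convergents:
  p_0/q_0 = 18/1
  p_1/q_1 = 19/1
  p_2/q_2 = 702/37
  p_3/q_3 = 721/38
  p_4/q_4 = 26658/1405
q_3 = 38 ≤ 121 < 1405 = q_4, so the answer is 721/38.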